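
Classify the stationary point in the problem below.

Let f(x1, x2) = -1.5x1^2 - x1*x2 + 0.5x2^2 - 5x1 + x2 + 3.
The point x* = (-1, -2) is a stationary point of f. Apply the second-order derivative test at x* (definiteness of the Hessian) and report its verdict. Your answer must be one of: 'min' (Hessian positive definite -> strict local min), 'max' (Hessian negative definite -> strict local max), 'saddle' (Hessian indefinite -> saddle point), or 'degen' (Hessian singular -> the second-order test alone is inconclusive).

Compute the Hessian H = grad^2 f:
  H = [[-3, -1], [-1, 1]]
Verify stationarity: grad f(x*) = H x* + g = (0, 0).
Eigenvalues of H: -3.2361, 1.2361.
Eigenvalues have mixed signs, so H is indefinite -> x* is a saddle point.

saddle


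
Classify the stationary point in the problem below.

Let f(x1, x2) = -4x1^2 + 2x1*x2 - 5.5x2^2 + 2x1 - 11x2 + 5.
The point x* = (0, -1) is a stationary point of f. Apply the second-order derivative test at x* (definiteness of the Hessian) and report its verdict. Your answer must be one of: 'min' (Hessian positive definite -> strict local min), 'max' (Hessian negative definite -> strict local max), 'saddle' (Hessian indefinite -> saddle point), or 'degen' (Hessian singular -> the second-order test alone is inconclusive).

Compute the Hessian H = grad^2 f:
  H = [[-8, 2], [2, -11]]
Verify stationarity: grad f(x*) = H x* + g = (0, 0).
Eigenvalues of H: -12, -7.
Both eigenvalues < 0, so H is negative definite -> x* is a strict local max.

max


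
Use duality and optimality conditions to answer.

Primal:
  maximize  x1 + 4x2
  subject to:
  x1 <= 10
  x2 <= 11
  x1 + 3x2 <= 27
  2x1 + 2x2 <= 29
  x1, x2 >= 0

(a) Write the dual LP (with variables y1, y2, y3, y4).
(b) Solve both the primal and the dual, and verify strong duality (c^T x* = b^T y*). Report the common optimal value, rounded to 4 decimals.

The standard primal-dual pair for 'max c^T x s.t. A x <= b, x >= 0' is:
  Dual:  min b^T y  s.t.  A^T y >= c,  y >= 0.

So the dual LP is:
  minimize  10y1 + 11y2 + 27y3 + 29y4
  subject to:
    y1 + y3 + 2y4 >= 1
    y2 + 3y3 + 2y4 >= 4
    y1, y2, y3, y4 >= 0

Solving the primal: x* = (0, 9).
  primal value c^T x* = 36.
Solving the dual: y* = (0, 0, 1.3333, 0).
  dual value b^T y* = 36.
Strong duality: c^T x* = b^T y*. Confirmed.

36


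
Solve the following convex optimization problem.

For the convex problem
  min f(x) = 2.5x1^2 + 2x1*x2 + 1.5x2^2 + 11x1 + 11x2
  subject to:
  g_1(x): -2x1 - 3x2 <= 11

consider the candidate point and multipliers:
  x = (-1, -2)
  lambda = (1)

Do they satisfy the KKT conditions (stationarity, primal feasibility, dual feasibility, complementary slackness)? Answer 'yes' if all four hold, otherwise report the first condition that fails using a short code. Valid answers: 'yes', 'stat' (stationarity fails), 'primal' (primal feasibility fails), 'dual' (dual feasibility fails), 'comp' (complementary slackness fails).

Gradient of f: grad f(x) = Q x + c = (2, 3)
Constraint values g_i(x) = a_i^T x - b_i:
  g_1((-1, -2)) = -3
Stationarity residual: grad f(x) + sum_i lambda_i a_i = (0, 0)
  -> stationarity OK
Primal feasibility (all g_i <= 0): OK
Dual feasibility (all lambda_i >= 0): OK
Complementary slackness (lambda_i * g_i(x) = 0 for all i): FAILS

Verdict: the first failing condition is complementary_slackness -> comp.

comp


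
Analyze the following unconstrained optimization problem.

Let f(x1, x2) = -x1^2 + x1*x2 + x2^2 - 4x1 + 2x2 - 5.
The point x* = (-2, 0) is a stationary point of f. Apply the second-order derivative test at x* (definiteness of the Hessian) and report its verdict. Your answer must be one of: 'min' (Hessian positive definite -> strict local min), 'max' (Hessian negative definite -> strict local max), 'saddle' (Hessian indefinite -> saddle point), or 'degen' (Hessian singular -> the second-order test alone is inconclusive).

Compute the Hessian H = grad^2 f:
  H = [[-2, 1], [1, 2]]
Verify stationarity: grad f(x*) = H x* + g = (0, 0).
Eigenvalues of H: -2.2361, 2.2361.
Eigenvalues have mixed signs, so H is indefinite -> x* is a saddle point.

saddle


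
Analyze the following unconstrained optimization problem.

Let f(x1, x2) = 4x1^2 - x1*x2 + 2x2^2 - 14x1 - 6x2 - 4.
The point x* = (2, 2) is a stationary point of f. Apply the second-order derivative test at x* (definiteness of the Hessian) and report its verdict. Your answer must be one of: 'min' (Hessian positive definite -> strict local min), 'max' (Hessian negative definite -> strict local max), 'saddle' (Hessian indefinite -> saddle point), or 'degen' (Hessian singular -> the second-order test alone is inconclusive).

Compute the Hessian H = grad^2 f:
  H = [[8, -1], [-1, 4]]
Verify stationarity: grad f(x*) = H x* + g = (0, 0).
Eigenvalues of H: 3.7639, 8.2361.
Both eigenvalues > 0, so H is positive definite -> x* is a strict local min.

min


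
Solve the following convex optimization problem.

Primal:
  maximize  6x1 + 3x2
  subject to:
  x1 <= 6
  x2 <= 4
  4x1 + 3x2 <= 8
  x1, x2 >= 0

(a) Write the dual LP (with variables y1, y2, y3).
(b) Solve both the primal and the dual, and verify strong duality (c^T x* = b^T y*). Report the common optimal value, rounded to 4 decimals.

The standard primal-dual pair for 'max c^T x s.t. A x <= b, x >= 0' is:
  Dual:  min b^T y  s.t.  A^T y >= c,  y >= 0.

So the dual LP is:
  minimize  6y1 + 4y2 + 8y3
  subject to:
    y1 + 4y3 >= 6
    y2 + 3y3 >= 3
    y1, y2, y3 >= 0

Solving the primal: x* = (2, 0).
  primal value c^T x* = 12.
Solving the dual: y* = (0, 0, 1.5).
  dual value b^T y* = 12.
Strong duality: c^T x* = b^T y*. Confirmed.

12


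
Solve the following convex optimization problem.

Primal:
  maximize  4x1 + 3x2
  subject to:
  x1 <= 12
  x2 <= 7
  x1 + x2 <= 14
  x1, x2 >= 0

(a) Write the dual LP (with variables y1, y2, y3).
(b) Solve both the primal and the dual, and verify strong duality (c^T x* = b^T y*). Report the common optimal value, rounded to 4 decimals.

The standard primal-dual pair for 'max c^T x s.t. A x <= b, x >= 0' is:
  Dual:  min b^T y  s.t.  A^T y >= c,  y >= 0.

So the dual LP is:
  minimize  12y1 + 7y2 + 14y3
  subject to:
    y1 + y3 >= 4
    y2 + y3 >= 3
    y1, y2, y3 >= 0

Solving the primal: x* = (12, 2).
  primal value c^T x* = 54.
Solving the dual: y* = (1, 0, 3).
  dual value b^T y* = 54.
Strong duality: c^T x* = b^T y*. Confirmed.

54


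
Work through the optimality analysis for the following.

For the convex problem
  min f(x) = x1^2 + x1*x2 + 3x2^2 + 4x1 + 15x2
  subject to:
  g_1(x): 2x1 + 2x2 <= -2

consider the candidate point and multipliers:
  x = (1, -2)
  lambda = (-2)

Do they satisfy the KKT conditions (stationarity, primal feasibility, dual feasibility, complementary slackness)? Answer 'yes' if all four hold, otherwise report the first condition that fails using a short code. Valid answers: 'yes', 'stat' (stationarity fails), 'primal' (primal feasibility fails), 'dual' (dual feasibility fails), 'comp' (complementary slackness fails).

Gradient of f: grad f(x) = Q x + c = (4, 4)
Constraint values g_i(x) = a_i^T x - b_i:
  g_1((1, -2)) = 0
Stationarity residual: grad f(x) + sum_i lambda_i a_i = (0, 0)
  -> stationarity OK
Primal feasibility (all g_i <= 0): OK
Dual feasibility (all lambda_i >= 0): FAILS
Complementary slackness (lambda_i * g_i(x) = 0 for all i): OK

Verdict: the first failing condition is dual_feasibility -> dual.

dual


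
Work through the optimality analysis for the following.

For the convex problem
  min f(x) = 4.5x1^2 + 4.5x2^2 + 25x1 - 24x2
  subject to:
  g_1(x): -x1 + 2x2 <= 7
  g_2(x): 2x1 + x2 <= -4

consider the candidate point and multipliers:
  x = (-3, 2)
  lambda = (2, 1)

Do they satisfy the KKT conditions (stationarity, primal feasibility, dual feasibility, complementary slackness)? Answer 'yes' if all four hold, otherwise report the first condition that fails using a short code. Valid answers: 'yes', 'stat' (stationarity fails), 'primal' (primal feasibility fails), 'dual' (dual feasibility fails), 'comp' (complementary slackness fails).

Gradient of f: grad f(x) = Q x + c = (-2, -6)
Constraint values g_i(x) = a_i^T x - b_i:
  g_1((-3, 2)) = 0
  g_2((-3, 2)) = 0
Stationarity residual: grad f(x) + sum_i lambda_i a_i = (-2, -1)
  -> stationarity FAILS
Primal feasibility (all g_i <= 0): OK
Dual feasibility (all lambda_i >= 0): OK
Complementary slackness (lambda_i * g_i(x) = 0 for all i): OK

Verdict: the first failing condition is stationarity -> stat.

stat


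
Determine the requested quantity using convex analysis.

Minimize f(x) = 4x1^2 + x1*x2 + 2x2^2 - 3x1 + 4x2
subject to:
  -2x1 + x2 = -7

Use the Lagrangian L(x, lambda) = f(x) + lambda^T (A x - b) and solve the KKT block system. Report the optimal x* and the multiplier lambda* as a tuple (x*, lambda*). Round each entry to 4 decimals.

Form the Lagrangian:
  L(x, lambda) = (1/2) x^T Q x + c^T x + lambda^T (A x - b)
Stationarity (grad_x L = 0): Q x + c + A^T lambda = 0.
Primal feasibility: A x = b.

This gives the KKT block system:
  [ Q   A^T ] [ x     ]   [-c ]
  [ A    0  ] [ lambda ] = [ b ]

Solving the linear system:
  x*      = (2.0714, -2.8571)
  lambda* = (5.3571)
  f(x*)   = 9.9286

x* = (2.0714, -2.8571), lambda* = (5.3571)


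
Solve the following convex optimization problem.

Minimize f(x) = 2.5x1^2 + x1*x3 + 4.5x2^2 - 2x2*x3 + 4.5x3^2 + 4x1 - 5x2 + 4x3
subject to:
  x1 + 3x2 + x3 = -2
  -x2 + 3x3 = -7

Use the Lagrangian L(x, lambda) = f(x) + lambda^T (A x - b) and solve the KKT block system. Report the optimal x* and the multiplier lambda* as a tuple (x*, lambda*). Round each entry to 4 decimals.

Form the Lagrangian:
  L(x, lambda) = (1/2) x^T Q x + c^T x + lambda^T (A x - b)
Stationarity (grad_x L = 0): Q x + c + A^T lambda = 0.
Primal feasibility: A x = b.

This gives the KKT block system:
  [ Q   A^T ] [ x     ]   [-c ]
  [ A    0  ] [ lambda ] = [ b ]

Solving the linear system:
  x*      = (-0.5806, 0.2742, -2.2419)
  lambda* = (1.1452, 5.3871)
  f(x*)   = 13.6694

x* = (-0.5806, 0.2742, -2.2419), lambda* = (1.1452, 5.3871)


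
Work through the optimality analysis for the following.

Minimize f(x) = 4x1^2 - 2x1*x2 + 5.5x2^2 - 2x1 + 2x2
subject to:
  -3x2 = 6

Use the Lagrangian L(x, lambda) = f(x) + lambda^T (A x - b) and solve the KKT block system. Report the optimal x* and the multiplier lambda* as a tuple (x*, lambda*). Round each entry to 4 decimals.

Form the Lagrangian:
  L(x, lambda) = (1/2) x^T Q x + c^T x + lambda^T (A x - b)
Stationarity (grad_x L = 0): Q x + c + A^T lambda = 0.
Primal feasibility: A x = b.

This gives the KKT block system:
  [ Q   A^T ] [ x     ]   [-c ]
  [ A    0  ] [ lambda ] = [ b ]

Solving the linear system:
  x*      = (-0.25, -2)
  lambda* = (-6.5)
  f(x*)   = 17.75

x* = (-0.25, -2), lambda* = (-6.5)


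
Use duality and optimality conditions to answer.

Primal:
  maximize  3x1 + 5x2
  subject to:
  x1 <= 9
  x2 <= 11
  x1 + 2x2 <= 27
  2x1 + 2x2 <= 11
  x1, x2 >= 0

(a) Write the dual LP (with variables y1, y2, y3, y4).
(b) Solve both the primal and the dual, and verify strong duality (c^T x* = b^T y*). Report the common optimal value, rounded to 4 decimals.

The standard primal-dual pair for 'max c^T x s.t. A x <= b, x >= 0' is:
  Dual:  min b^T y  s.t.  A^T y >= c,  y >= 0.

So the dual LP is:
  minimize  9y1 + 11y2 + 27y3 + 11y4
  subject to:
    y1 + y3 + 2y4 >= 3
    y2 + 2y3 + 2y4 >= 5
    y1, y2, y3, y4 >= 0

Solving the primal: x* = (0, 5.5).
  primal value c^T x* = 27.5.
Solving the dual: y* = (0, 0, 0, 2.5).
  dual value b^T y* = 27.5.
Strong duality: c^T x* = b^T y*. Confirmed.

27.5


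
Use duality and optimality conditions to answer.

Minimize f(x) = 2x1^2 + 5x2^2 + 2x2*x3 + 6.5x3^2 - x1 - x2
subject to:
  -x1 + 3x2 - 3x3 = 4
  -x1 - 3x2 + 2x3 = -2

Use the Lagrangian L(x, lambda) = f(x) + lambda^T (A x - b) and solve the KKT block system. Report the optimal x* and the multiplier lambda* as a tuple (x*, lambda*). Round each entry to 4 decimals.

Form the Lagrangian:
  L(x, lambda) = (1/2) x^T Q x + c^T x + lambda^T (A x - b)
Stationarity (grad_x L = 0): Q x + c + A^T lambda = 0.
Primal feasibility: A x = b.

This gives the KKT block system:
  [ Q   A^T ] [ x     ]   [-c ]
  [ A    0  ] [ lambda ] = [ b ]

Solving the linear system:
  x*      = (-0.7529, 0.5881, -0.4943)
  lambda* = (-2.6545, -1.357)
  f(x*)   = 4.0343

x* = (-0.7529, 0.5881, -0.4943), lambda* = (-2.6545, -1.357)


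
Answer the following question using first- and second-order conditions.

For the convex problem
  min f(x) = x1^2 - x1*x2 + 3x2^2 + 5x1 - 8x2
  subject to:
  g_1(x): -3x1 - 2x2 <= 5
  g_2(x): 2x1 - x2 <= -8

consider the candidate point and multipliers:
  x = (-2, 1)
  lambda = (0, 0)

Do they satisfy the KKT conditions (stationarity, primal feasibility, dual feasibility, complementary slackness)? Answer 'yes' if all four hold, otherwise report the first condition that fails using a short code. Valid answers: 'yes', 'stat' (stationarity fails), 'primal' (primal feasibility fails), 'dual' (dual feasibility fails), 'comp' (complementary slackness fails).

Gradient of f: grad f(x) = Q x + c = (0, 0)
Constraint values g_i(x) = a_i^T x - b_i:
  g_1((-2, 1)) = -1
  g_2((-2, 1)) = 3
Stationarity residual: grad f(x) + sum_i lambda_i a_i = (0, 0)
  -> stationarity OK
Primal feasibility (all g_i <= 0): FAILS
Dual feasibility (all lambda_i >= 0): OK
Complementary slackness (lambda_i * g_i(x) = 0 for all i): OK

Verdict: the first failing condition is primal_feasibility -> primal.

primal


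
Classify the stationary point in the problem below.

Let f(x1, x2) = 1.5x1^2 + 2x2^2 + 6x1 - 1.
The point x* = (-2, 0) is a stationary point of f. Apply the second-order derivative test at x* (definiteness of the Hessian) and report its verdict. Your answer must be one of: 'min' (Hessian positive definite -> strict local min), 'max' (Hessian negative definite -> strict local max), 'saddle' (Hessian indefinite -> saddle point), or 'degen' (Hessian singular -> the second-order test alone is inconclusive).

Compute the Hessian H = grad^2 f:
  H = [[3, 0], [0, 4]]
Verify stationarity: grad f(x*) = H x* + g = (0, 0).
Eigenvalues of H: 3, 4.
Both eigenvalues > 0, so H is positive definite -> x* is a strict local min.

min


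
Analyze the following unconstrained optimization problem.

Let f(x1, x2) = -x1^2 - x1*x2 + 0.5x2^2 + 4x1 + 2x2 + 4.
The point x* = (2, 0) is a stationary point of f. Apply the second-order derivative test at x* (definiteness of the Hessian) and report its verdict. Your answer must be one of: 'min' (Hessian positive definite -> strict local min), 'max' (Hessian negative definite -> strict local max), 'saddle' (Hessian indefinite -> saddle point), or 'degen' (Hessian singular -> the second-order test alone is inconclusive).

Compute the Hessian H = grad^2 f:
  H = [[-2, -1], [-1, 1]]
Verify stationarity: grad f(x*) = H x* + g = (0, 0).
Eigenvalues of H: -2.3028, 1.3028.
Eigenvalues have mixed signs, so H is indefinite -> x* is a saddle point.

saddle


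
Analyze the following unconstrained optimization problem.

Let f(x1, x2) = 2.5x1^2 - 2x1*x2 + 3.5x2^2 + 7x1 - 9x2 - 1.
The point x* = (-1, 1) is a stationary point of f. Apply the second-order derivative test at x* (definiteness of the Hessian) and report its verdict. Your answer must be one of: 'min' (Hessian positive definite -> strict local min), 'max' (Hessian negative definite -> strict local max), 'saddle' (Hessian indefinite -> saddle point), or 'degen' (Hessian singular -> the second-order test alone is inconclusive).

Compute the Hessian H = grad^2 f:
  H = [[5, -2], [-2, 7]]
Verify stationarity: grad f(x*) = H x* + g = (0, 0).
Eigenvalues of H: 3.7639, 8.2361.
Both eigenvalues > 0, so H is positive definite -> x* is a strict local min.

min


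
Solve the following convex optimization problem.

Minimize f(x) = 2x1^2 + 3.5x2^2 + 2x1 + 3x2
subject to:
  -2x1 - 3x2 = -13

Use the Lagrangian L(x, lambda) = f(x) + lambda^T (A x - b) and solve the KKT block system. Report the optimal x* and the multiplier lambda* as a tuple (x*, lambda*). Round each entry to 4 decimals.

Form the Lagrangian:
  L(x, lambda) = (1/2) x^T Q x + c^T x + lambda^T (A x - b)
Stationarity (grad_x L = 0): Q x + c + A^T lambda = 0.
Primal feasibility: A x = b.

This gives the KKT block system:
  [ Q   A^T ] [ x     ]   [-c ]
  [ A    0  ] [ lambda ] = [ b ]

Solving the linear system:
  x*      = (2.8438, 2.4375)
  lambda* = (6.6875)
  f(x*)   = 49.9688

x* = (2.8438, 2.4375), lambda* = (6.6875)


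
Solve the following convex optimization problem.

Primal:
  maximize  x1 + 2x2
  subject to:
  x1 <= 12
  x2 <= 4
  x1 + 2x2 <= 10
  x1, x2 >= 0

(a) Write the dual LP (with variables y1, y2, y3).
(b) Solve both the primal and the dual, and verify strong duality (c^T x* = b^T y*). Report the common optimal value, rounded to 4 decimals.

The standard primal-dual pair for 'max c^T x s.t. A x <= b, x >= 0' is:
  Dual:  min b^T y  s.t.  A^T y >= c,  y >= 0.

So the dual LP is:
  minimize  12y1 + 4y2 + 10y3
  subject to:
    y1 + y3 >= 1
    y2 + 2y3 >= 2
    y1, y2, y3 >= 0

Solving the primal: x* = (10, 0).
  primal value c^T x* = 10.
Solving the dual: y* = (0, 0, 1).
  dual value b^T y* = 10.
Strong duality: c^T x* = b^T y*. Confirmed.

10


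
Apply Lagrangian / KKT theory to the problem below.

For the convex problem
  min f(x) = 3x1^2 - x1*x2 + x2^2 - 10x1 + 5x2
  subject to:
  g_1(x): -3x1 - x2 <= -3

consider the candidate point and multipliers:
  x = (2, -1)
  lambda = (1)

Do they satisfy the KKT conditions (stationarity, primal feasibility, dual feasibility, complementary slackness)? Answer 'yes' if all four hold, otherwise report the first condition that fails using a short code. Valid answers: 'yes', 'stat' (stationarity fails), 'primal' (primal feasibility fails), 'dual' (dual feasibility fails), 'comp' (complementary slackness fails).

Gradient of f: grad f(x) = Q x + c = (3, 1)
Constraint values g_i(x) = a_i^T x - b_i:
  g_1((2, -1)) = -2
Stationarity residual: grad f(x) + sum_i lambda_i a_i = (0, 0)
  -> stationarity OK
Primal feasibility (all g_i <= 0): OK
Dual feasibility (all lambda_i >= 0): OK
Complementary slackness (lambda_i * g_i(x) = 0 for all i): FAILS

Verdict: the first failing condition is complementary_slackness -> comp.

comp


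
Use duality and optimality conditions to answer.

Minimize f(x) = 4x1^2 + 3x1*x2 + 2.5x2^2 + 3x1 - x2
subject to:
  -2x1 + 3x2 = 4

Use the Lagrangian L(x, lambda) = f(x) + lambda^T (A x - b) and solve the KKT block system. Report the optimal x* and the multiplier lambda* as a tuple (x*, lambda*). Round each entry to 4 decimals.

Form the Lagrangian:
  L(x, lambda) = (1/2) x^T Q x + c^T x + lambda^T (A x - b)
Stationarity (grad_x L = 0): Q x + c + A^T lambda = 0.
Primal feasibility: A x = b.

This gives the KKT block system:
  [ Q   A^T ] [ x     ]   [-c ]
  [ A    0  ] [ lambda ] = [ b ]

Solving the linear system:
  x*      = (-0.7578, 0.8281)
  lambda* = (-0.2891)
  f(x*)   = -0.9727

x* = (-0.7578, 0.8281), lambda* = (-0.2891)


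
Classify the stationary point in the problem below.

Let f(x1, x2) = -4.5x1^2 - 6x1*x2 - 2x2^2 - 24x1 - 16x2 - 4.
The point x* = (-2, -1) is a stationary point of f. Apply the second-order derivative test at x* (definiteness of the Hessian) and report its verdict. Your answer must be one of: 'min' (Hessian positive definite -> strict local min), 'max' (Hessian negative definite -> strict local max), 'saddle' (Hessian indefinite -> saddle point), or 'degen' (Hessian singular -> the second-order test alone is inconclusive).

Compute the Hessian H = grad^2 f:
  H = [[-9, -6], [-6, -4]]
Verify stationarity: grad f(x*) = H x* + g = (0, 0).
Eigenvalues of H: -13, 0.
H has a zero eigenvalue (singular; negative semidefinite but not definite), so H is neither positive definite, negative definite, nor indefinite. The second-order test alone is inconclusive -> degen.
(Indeed, f is constant along the null direction of H through x*, so x* is not a strict local extremum.)

degen


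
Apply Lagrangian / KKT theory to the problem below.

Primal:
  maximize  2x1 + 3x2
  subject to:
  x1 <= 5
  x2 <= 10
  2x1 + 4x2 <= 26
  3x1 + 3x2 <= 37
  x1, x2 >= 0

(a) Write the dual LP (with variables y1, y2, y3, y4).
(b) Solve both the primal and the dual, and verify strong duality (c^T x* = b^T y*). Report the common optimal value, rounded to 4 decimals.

The standard primal-dual pair for 'max c^T x s.t. A x <= b, x >= 0' is:
  Dual:  min b^T y  s.t.  A^T y >= c,  y >= 0.

So the dual LP is:
  minimize  5y1 + 10y2 + 26y3 + 37y4
  subject to:
    y1 + 2y3 + 3y4 >= 2
    y2 + 4y3 + 3y4 >= 3
    y1, y2, y3, y4 >= 0

Solving the primal: x* = (5, 4).
  primal value c^T x* = 22.
Solving the dual: y* = (0.5, 0, 0.75, 0).
  dual value b^T y* = 22.
Strong duality: c^T x* = b^T y*. Confirmed.

22


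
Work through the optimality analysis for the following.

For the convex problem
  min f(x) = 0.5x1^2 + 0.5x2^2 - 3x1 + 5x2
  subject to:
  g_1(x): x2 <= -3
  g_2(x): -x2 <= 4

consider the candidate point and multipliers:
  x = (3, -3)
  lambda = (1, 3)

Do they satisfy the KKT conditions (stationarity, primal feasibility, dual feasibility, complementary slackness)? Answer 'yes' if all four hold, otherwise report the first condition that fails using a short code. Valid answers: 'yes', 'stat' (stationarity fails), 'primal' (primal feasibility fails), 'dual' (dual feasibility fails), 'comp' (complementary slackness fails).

Gradient of f: grad f(x) = Q x + c = (0, 2)
Constraint values g_i(x) = a_i^T x - b_i:
  g_1((3, -3)) = 0
  g_2((3, -3)) = -1
Stationarity residual: grad f(x) + sum_i lambda_i a_i = (0, 0)
  -> stationarity OK
Primal feasibility (all g_i <= 0): OK
Dual feasibility (all lambda_i >= 0): OK
Complementary slackness (lambda_i * g_i(x) = 0 for all i): FAILS

Verdict: the first failing condition is complementary_slackness -> comp.

comp


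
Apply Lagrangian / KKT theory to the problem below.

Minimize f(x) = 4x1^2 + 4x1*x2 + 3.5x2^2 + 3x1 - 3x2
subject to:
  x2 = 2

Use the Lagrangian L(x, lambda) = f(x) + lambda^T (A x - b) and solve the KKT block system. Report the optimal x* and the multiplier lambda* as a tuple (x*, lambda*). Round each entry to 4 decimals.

Form the Lagrangian:
  L(x, lambda) = (1/2) x^T Q x + c^T x + lambda^T (A x - b)
Stationarity (grad_x L = 0): Q x + c + A^T lambda = 0.
Primal feasibility: A x = b.

This gives the KKT block system:
  [ Q   A^T ] [ x     ]   [-c ]
  [ A    0  ] [ lambda ] = [ b ]

Solving the linear system:
  x*      = (-1.375, 2)
  lambda* = (-5.5)
  f(x*)   = 0.4375

x* = (-1.375, 2), lambda* = (-5.5)


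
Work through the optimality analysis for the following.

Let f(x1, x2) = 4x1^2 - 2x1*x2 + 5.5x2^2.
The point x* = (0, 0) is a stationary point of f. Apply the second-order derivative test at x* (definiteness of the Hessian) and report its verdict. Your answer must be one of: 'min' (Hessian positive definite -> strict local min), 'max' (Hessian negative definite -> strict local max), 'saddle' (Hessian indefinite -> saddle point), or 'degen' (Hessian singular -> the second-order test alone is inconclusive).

Compute the Hessian H = grad^2 f:
  H = [[8, -2], [-2, 11]]
Verify stationarity: grad f(x*) = H x* + g = (0, 0).
Eigenvalues of H: 7, 12.
Both eigenvalues > 0, so H is positive definite -> x* is a strict local min.

min


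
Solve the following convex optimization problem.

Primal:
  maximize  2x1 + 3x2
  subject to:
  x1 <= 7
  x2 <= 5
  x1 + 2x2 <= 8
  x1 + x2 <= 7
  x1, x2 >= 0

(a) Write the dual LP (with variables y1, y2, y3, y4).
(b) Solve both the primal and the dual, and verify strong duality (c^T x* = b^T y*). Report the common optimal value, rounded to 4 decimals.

The standard primal-dual pair for 'max c^T x s.t. A x <= b, x >= 0' is:
  Dual:  min b^T y  s.t.  A^T y >= c,  y >= 0.

So the dual LP is:
  minimize  7y1 + 5y2 + 8y3 + 7y4
  subject to:
    y1 + y3 + y4 >= 2
    y2 + 2y3 + y4 >= 3
    y1, y2, y3, y4 >= 0

Solving the primal: x* = (6, 1).
  primal value c^T x* = 15.
Solving the dual: y* = (0, 0, 1, 1).
  dual value b^T y* = 15.
Strong duality: c^T x* = b^T y*. Confirmed.

15


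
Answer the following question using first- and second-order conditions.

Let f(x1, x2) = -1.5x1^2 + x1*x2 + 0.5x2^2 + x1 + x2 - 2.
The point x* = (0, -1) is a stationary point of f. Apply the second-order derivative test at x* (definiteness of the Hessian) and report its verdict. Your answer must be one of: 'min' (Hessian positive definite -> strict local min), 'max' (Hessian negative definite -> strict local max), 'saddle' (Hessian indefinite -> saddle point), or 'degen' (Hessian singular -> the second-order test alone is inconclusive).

Compute the Hessian H = grad^2 f:
  H = [[-3, 1], [1, 1]]
Verify stationarity: grad f(x*) = H x* + g = (0, 0).
Eigenvalues of H: -3.2361, 1.2361.
Eigenvalues have mixed signs, so H is indefinite -> x* is a saddle point.

saddle


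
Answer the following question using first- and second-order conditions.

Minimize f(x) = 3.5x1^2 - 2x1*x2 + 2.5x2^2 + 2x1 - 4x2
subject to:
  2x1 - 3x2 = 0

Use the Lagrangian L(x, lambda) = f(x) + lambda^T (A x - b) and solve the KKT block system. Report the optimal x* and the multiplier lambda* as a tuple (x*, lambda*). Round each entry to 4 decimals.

Form the Lagrangian:
  L(x, lambda) = (1/2) x^T Q x + c^T x + lambda^T (A x - b)
Stationarity (grad_x L = 0): Q x + c + A^T lambda = 0.
Primal feasibility: A x = b.

This gives the KKT block system:
  [ Q   A^T ] [ x     ]   [-c ]
  [ A    0  ] [ lambda ] = [ b ]

Solving the linear system:
  x*      = (0.1017, 0.0678)
  lambda* = (-1.2881)
  f(x*)   = -0.0339

x* = (0.1017, 0.0678), lambda* = (-1.2881)


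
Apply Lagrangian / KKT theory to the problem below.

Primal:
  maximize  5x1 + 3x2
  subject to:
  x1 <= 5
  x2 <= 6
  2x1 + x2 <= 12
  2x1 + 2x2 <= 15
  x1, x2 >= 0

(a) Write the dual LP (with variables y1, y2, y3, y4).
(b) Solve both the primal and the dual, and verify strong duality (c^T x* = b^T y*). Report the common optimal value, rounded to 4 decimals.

The standard primal-dual pair for 'max c^T x s.t. A x <= b, x >= 0' is:
  Dual:  min b^T y  s.t.  A^T y >= c,  y >= 0.

So the dual LP is:
  minimize  5y1 + 6y2 + 12y3 + 15y4
  subject to:
    y1 + 2y3 + 2y4 >= 5
    y2 + y3 + 2y4 >= 3
    y1, y2, y3, y4 >= 0

Solving the primal: x* = (4.5, 3).
  primal value c^T x* = 31.5.
Solving the dual: y* = (0, 0, 2, 0.5).
  dual value b^T y* = 31.5.
Strong duality: c^T x* = b^T y*. Confirmed.

31.5


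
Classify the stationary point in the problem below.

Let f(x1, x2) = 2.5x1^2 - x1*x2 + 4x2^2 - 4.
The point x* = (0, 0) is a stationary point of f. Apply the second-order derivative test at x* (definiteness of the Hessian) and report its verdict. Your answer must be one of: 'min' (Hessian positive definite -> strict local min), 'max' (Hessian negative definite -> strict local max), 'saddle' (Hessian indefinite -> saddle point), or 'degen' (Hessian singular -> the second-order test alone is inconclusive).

Compute the Hessian H = grad^2 f:
  H = [[5, -1], [-1, 8]]
Verify stationarity: grad f(x*) = H x* + g = (0, 0).
Eigenvalues of H: 4.6972, 8.3028.
Both eigenvalues > 0, so H is positive definite -> x* is a strict local min.

min


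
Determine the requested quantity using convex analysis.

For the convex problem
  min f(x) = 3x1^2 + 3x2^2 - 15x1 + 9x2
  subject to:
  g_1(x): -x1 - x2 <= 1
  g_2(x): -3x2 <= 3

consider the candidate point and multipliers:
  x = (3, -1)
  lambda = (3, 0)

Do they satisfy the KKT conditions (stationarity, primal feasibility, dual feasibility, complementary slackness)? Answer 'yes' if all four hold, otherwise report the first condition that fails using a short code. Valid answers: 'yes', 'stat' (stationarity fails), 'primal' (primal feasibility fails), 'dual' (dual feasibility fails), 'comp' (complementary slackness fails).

Gradient of f: grad f(x) = Q x + c = (3, 3)
Constraint values g_i(x) = a_i^T x - b_i:
  g_1((3, -1)) = -3
  g_2((3, -1)) = 0
Stationarity residual: grad f(x) + sum_i lambda_i a_i = (0, 0)
  -> stationarity OK
Primal feasibility (all g_i <= 0): OK
Dual feasibility (all lambda_i >= 0): OK
Complementary slackness (lambda_i * g_i(x) = 0 for all i): FAILS

Verdict: the first failing condition is complementary_slackness -> comp.

comp


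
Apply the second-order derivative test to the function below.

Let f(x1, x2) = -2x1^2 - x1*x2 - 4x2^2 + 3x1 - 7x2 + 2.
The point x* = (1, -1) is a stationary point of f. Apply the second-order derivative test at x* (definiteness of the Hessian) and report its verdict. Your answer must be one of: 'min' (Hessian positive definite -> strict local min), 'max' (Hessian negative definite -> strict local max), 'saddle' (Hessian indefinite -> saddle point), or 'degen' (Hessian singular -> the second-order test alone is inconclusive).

Compute the Hessian H = grad^2 f:
  H = [[-4, -1], [-1, -8]]
Verify stationarity: grad f(x*) = H x* + g = (0, 0).
Eigenvalues of H: -8.2361, -3.7639.
Both eigenvalues < 0, so H is negative definite -> x* is a strict local max.

max


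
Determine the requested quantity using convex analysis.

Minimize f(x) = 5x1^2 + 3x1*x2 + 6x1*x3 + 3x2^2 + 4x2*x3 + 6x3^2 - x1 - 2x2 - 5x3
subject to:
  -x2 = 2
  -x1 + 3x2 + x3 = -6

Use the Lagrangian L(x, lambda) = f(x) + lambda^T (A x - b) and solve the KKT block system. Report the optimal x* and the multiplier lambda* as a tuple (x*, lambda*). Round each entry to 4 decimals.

Form the Lagrangian:
  L(x, lambda) = (1/2) x^T Q x + c^T x + lambda^T (A x - b)
Stationarity (grad_x L = 0): Q x + c + A^T lambda = 0.
Primal feasibility: A x = b.

This gives the KKT block system:
  [ Q   A^T ] [ x     ]   [-c ]
  [ A    0  ] [ lambda ] = [ b ]

Solving the linear system:
  x*      = (0.5882, -2, 0.5882)
  lambda* = (-2.6471, 2.4118)
  f(x*)   = 10.1176

x* = (0.5882, -2, 0.5882), lambda* = (-2.6471, 2.4118)


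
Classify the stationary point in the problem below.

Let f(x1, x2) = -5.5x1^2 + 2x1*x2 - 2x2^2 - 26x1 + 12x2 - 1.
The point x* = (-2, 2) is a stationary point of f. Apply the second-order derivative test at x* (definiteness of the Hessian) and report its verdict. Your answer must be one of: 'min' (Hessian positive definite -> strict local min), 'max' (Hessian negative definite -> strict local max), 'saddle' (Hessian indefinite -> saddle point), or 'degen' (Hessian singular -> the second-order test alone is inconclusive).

Compute the Hessian H = grad^2 f:
  H = [[-11, 2], [2, -4]]
Verify stationarity: grad f(x*) = H x* + g = (0, 0).
Eigenvalues of H: -11.5311, -3.4689.
Both eigenvalues < 0, so H is negative definite -> x* is a strict local max.

max


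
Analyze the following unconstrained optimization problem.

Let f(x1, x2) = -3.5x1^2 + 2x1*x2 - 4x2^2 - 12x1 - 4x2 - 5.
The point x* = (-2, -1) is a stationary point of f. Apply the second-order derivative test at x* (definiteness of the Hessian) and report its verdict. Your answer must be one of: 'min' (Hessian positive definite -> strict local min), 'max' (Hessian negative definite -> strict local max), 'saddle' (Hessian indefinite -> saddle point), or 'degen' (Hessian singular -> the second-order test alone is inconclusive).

Compute the Hessian H = grad^2 f:
  H = [[-7, 2], [2, -8]]
Verify stationarity: grad f(x*) = H x* + g = (0, 0).
Eigenvalues of H: -9.5616, -5.4384.
Both eigenvalues < 0, so H is negative definite -> x* is a strict local max.

max


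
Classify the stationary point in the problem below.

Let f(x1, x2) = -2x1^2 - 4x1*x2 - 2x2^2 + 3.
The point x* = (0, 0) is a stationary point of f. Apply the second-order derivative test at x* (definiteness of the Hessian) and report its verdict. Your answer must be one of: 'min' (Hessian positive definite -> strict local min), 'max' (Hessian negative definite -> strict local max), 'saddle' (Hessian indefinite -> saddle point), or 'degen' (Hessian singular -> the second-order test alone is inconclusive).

Compute the Hessian H = grad^2 f:
  H = [[-4, -4], [-4, -4]]
Verify stationarity: grad f(x*) = H x* + g = (0, 0).
Eigenvalues of H: -8, 0.
H has a zero eigenvalue (singular; negative semidefinite but not definite), so H is neither positive definite, negative definite, nor indefinite. The second-order test alone is inconclusive -> degen.
(Indeed, f is constant along the null direction of H through x*, so x* is not a strict local extremum.)

degen


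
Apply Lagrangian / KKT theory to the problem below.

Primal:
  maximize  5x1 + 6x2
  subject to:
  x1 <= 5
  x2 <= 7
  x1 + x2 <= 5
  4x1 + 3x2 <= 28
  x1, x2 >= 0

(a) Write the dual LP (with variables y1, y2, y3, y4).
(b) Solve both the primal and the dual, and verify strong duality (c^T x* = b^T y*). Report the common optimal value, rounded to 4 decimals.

The standard primal-dual pair for 'max c^T x s.t. A x <= b, x >= 0' is:
  Dual:  min b^T y  s.t.  A^T y >= c,  y >= 0.

So the dual LP is:
  minimize  5y1 + 7y2 + 5y3 + 28y4
  subject to:
    y1 + y3 + 4y4 >= 5
    y2 + y3 + 3y4 >= 6
    y1, y2, y3, y4 >= 0

Solving the primal: x* = (0, 5).
  primal value c^T x* = 30.
Solving the dual: y* = (0, 0, 6, 0).
  dual value b^T y* = 30.
Strong duality: c^T x* = b^T y*. Confirmed.

30


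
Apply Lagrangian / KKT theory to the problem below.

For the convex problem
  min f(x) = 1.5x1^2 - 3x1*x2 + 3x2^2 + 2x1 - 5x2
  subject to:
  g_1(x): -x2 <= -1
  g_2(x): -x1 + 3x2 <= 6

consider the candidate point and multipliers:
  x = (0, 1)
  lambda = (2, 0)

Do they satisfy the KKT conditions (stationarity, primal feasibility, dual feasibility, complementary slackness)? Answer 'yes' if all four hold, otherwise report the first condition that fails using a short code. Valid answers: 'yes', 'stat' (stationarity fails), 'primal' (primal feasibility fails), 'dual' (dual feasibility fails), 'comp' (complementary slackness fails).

Gradient of f: grad f(x) = Q x + c = (-1, 1)
Constraint values g_i(x) = a_i^T x - b_i:
  g_1((0, 1)) = 0
  g_2((0, 1)) = -3
Stationarity residual: grad f(x) + sum_i lambda_i a_i = (-1, -1)
  -> stationarity FAILS
Primal feasibility (all g_i <= 0): OK
Dual feasibility (all lambda_i >= 0): OK
Complementary slackness (lambda_i * g_i(x) = 0 for all i): OK

Verdict: the first failing condition is stationarity -> stat.

stat


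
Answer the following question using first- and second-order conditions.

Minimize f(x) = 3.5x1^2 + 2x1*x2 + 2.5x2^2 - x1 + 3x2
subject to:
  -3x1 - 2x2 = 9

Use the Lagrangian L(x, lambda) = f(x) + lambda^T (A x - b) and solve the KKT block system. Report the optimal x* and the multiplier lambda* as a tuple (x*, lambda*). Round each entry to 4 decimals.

Form the Lagrangian:
  L(x, lambda) = (1/2) x^T Q x + c^T x + lambda^T (A x - b)
Stationarity (grad_x L = 0): Q x + c + A^T lambda = 0.
Primal feasibility: A x = b.

This gives the KKT block system:
  [ Q   A^T ] [ x     ]   [-c ]
  [ A    0  ] [ lambda ] = [ b ]

Solving the linear system:
  x*      = (-1.5714, -2.1429)
  lambda* = (-5.4286)
  f(x*)   = 22

x* = (-1.5714, -2.1429), lambda* = (-5.4286)


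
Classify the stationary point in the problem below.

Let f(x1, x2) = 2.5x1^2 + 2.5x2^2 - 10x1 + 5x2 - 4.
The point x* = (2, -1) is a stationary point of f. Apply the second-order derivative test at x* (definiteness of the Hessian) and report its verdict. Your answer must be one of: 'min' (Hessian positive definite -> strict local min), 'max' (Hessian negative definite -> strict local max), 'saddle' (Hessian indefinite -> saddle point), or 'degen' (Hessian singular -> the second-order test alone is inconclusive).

Compute the Hessian H = grad^2 f:
  H = [[5, 0], [0, 5]]
Verify stationarity: grad f(x*) = H x* + g = (0, 0).
Eigenvalues of H: 5, 5.
Both eigenvalues > 0, so H is positive definite -> x* is a strict local min.

min


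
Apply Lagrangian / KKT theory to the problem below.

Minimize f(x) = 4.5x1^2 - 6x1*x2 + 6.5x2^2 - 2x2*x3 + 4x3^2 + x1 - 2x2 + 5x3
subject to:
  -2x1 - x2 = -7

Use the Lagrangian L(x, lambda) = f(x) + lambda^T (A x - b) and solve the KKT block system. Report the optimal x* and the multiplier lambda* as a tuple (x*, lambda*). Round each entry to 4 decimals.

Form the Lagrangian:
  L(x, lambda) = (1/2) x^T Q x + c^T x + lambda^T (A x - b)
Stationarity (grad_x L = 0): Q x + c + A^T lambda = 0.
Primal feasibility: A x = b.

This gives the KKT block system:
  [ Q   A^T ] [ x     ]   [-c ]
  [ A    0  ] [ lambda ] = [ b ]

Solving the linear system:
  x*      = (2.5843, 1.8313, -0.1672)
  lambda* = (6.6355)
  f(x*)   = 22.2673

x* = (2.5843, 1.8313, -0.1672), lambda* = (6.6355)


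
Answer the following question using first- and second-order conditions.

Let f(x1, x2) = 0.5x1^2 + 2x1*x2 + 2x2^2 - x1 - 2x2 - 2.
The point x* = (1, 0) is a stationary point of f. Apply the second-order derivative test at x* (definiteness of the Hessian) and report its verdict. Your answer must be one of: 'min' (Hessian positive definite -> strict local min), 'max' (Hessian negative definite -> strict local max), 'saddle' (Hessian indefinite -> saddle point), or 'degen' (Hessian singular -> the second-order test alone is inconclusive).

Compute the Hessian H = grad^2 f:
  H = [[1, 2], [2, 4]]
Verify stationarity: grad f(x*) = H x* + g = (0, 0).
Eigenvalues of H: 0, 5.
H has a zero eigenvalue (singular; positive semidefinite but not definite), so H is neither positive definite, negative definite, nor indefinite. The second-order test alone is inconclusive -> degen.
(Indeed, f is constant along the null direction of H through x*, so x* is not a strict local extremum.)

degen


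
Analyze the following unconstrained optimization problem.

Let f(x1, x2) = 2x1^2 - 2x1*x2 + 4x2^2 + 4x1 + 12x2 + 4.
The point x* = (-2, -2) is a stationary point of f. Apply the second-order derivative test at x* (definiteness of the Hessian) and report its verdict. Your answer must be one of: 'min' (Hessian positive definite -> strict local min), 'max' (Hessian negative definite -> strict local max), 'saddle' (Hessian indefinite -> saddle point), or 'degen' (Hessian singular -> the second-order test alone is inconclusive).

Compute the Hessian H = grad^2 f:
  H = [[4, -2], [-2, 8]]
Verify stationarity: grad f(x*) = H x* + g = (0, 0).
Eigenvalues of H: 3.1716, 8.8284.
Both eigenvalues > 0, so H is positive definite -> x* is a strict local min.

min


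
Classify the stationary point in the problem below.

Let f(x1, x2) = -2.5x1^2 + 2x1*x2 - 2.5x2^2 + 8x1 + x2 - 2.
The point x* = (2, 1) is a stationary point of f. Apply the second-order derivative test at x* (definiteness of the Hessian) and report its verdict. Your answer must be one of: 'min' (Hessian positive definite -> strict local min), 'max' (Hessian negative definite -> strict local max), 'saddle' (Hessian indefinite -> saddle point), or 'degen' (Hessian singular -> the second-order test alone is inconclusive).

Compute the Hessian H = grad^2 f:
  H = [[-5, 2], [2, -5]]
Verify stationarity: grad f(x*) = H x* + g = (0, 0).
Eigenvalues of H: -7, -3.
Both eigenvalues < 0, so H is negative definite -> x* is a strict local max.

max


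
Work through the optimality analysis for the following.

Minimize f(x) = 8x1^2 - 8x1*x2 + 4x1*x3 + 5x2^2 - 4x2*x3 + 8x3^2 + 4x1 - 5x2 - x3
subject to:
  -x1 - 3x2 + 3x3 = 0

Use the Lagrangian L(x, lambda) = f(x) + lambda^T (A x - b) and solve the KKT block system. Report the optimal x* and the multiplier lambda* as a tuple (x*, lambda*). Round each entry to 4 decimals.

Form the Lagrangian:
  L(x, lambda) = (1/2) x^T Q x + c^T x + lambda^T (A x - b)
Stationarity (grad_x L = 0): Q x + c + A^T lambda = 0.
Primal feasibility: A x = b.

This gives the KKT block system:
  [ Q   A^T ] [ x     ]   [-c ]
  [ A    0  ] [ lambda ] = [ b ]

Solving the linear system:
  x*      = (-0.1793, 0.3333, 0.2736)
  lambda* = (-0.442)
  f(x*)   = -1.3288

x* = (-0.1793, 0.3333, 0.2736), lambda* = (-0.442)


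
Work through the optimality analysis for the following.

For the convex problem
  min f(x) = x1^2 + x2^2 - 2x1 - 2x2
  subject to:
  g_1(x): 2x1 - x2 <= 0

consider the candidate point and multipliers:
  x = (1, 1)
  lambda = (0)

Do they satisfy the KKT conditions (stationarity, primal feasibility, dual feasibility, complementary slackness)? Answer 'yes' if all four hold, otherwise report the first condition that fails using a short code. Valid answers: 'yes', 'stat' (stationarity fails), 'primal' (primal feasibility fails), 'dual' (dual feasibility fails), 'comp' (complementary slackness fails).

Gradient of f: grad f(x) = Q x + c = (0, 0)
Constraint values g_i(x) = a_i^T x - b_i:
  g_1((1, 1)) = 1
Stationarity residual: grad f(x) + sum_i lambda_i a_i = (0, 0)
  -> stationarity OK
Primal feasibility (all g_i <= 0): FAILS
Dual feasibility (all lambda_i >= 0): OK
Complementary slackness (lambda_i * g_i(x) = 0 for all i): OK

Verdict: the first failing condition is primal_feasibility -> primal.

primal
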